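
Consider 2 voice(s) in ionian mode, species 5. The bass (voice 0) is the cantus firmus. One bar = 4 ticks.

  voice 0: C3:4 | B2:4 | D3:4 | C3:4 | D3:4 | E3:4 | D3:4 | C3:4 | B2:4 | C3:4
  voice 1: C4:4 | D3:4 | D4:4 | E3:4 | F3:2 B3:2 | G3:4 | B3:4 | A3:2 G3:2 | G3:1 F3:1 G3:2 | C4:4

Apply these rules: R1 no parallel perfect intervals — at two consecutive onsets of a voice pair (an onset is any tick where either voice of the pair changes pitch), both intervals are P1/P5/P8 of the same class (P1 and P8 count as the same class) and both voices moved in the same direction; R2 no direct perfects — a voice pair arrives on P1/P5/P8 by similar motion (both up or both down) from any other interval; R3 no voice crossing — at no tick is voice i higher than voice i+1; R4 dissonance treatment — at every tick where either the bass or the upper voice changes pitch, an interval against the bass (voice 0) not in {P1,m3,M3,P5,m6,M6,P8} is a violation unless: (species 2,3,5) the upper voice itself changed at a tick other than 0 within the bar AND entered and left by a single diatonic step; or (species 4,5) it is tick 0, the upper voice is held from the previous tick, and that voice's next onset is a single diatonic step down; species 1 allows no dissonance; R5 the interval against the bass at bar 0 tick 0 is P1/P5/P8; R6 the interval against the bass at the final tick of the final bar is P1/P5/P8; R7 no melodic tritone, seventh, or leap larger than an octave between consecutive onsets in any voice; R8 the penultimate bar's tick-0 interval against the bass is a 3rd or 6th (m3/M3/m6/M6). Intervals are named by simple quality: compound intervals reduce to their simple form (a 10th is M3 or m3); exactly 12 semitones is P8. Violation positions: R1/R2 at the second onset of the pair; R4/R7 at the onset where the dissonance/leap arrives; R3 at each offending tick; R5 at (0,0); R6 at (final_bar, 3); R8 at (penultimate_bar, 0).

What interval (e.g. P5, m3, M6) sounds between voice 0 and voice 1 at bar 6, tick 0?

M6

voice 0=D3 voice 1=B3 -> M6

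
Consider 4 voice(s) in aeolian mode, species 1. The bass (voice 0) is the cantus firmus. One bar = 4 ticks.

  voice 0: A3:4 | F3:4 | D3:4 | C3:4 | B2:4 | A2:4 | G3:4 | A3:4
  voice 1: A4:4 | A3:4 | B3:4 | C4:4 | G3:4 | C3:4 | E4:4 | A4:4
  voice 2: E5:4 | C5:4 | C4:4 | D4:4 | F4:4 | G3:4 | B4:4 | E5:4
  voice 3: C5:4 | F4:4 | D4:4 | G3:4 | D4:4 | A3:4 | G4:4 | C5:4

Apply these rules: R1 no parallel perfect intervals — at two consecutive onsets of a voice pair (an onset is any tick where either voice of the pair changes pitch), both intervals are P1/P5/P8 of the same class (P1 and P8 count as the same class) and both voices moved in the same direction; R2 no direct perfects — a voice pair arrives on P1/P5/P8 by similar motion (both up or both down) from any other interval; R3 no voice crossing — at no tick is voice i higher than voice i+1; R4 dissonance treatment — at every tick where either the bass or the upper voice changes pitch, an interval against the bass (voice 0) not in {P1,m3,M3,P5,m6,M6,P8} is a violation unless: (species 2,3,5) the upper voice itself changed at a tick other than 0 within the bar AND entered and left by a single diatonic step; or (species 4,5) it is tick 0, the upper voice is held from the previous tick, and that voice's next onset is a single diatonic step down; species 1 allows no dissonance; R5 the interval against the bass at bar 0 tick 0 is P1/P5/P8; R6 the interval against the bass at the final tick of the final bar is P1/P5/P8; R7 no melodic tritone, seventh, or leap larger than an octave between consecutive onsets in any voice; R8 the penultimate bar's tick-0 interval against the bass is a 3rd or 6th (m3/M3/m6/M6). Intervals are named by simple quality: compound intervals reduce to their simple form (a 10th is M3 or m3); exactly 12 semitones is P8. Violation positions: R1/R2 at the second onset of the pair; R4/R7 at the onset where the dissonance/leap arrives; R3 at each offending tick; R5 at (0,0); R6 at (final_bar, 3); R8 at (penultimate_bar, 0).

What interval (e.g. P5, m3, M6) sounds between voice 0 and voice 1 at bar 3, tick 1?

P8

voice 0=C3 voice 1=C4 -> P8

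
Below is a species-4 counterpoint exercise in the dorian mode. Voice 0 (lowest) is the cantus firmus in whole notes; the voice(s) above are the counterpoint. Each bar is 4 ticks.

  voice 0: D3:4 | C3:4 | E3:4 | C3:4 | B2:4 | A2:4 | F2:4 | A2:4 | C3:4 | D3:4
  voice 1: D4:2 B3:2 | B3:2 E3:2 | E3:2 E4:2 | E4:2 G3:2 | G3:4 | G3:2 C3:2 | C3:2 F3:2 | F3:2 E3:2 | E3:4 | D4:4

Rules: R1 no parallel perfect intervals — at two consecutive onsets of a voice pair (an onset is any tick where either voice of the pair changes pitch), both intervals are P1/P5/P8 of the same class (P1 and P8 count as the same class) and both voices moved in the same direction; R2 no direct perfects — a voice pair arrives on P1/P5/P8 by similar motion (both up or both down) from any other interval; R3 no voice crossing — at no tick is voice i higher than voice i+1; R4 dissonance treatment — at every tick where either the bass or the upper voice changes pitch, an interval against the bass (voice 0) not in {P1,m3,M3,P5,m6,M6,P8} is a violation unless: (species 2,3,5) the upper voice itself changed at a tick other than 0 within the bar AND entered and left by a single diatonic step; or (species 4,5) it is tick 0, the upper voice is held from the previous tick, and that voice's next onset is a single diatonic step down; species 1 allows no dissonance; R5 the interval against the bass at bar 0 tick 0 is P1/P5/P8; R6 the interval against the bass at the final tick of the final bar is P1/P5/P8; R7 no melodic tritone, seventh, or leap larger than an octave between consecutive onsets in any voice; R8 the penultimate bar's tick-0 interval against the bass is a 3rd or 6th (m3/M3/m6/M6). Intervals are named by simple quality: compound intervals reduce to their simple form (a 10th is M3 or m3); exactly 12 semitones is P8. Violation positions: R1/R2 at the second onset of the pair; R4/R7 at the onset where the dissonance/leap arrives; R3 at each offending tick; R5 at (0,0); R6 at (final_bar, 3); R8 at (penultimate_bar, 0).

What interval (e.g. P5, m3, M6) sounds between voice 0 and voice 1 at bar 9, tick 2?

P8

voice 0=D3 voice 1=D4 -> P8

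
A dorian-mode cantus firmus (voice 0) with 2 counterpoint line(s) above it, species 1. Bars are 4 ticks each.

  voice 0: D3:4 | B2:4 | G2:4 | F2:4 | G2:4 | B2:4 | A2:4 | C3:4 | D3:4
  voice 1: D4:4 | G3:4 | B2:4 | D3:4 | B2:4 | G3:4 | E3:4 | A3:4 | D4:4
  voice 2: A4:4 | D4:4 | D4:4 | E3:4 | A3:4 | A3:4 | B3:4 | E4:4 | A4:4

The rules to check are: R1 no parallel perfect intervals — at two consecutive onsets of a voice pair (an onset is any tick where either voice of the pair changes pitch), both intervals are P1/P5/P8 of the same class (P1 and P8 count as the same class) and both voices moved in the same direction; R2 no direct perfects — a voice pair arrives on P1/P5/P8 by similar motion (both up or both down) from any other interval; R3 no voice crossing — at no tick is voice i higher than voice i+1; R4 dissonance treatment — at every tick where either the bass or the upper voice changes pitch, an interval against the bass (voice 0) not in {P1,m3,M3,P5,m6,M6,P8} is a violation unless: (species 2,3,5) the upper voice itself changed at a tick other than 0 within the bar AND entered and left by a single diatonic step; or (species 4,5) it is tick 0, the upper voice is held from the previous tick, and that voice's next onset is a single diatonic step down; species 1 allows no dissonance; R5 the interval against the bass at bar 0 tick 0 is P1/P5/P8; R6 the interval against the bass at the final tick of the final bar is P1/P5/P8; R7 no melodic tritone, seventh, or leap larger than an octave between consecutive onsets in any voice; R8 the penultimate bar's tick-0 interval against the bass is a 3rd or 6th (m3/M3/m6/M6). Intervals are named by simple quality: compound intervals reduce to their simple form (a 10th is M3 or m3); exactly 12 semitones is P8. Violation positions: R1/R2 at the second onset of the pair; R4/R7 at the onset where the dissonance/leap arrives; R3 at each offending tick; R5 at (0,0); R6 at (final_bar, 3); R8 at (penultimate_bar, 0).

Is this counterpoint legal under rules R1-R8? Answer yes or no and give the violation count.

bar 0: v0=D3 v1=D4 v2=A4 (P5)
bar 1: v0=B2 v1=G3 v2=D4 (m3)
bar 2: v0=G2 v1=B2 v2=D4 (P5)
bar 3: v0=F2 v1=D3 v2=E3 (M7)
bar 4: v0=G2 v1=B2 v2=A3 (M2)
bar 5: v0=B2 v1=G3 v2=A3 (m7)
bar 6: v0=A2 v1=E3 v2=B3 (M2)
bar 7: v0=C3 v1=A3 v2=E4 (M3)
bar 8: v0=D3 v1=D4 v2=A4 (P5)
  R1 @ bar1.0: D4/A4 P5 -> G3/D4 P5 similar
  R4 @ bar3.0: F2/E3 M7 untreated
  R7 @ bar3.0: D4->E3 leap 10st
  R4 @ bar4.0: G2/A3 M2 untreated
  R4 @ bar5.0: B2/A3 m7 untreated
  R2 @ bar6.0: B2/G3 m6 -> A2/E3 P5 similar
  R4 @ bar6.0: A2/B3 M2 untreated
  R1 @ bar7.0: E3/B3 P5 -> A3/E4 P5 similar
  R1 @ bar8.0: A3/E4 P5 -> D4/A4 P5 similar
  R2 @ bar8.0: C3/A3 M6 -> D3/D4 P8 similar
  R2 @ bar8.0: C3/E4 M3 -> D3/A4 P5 similar

No (11 violations)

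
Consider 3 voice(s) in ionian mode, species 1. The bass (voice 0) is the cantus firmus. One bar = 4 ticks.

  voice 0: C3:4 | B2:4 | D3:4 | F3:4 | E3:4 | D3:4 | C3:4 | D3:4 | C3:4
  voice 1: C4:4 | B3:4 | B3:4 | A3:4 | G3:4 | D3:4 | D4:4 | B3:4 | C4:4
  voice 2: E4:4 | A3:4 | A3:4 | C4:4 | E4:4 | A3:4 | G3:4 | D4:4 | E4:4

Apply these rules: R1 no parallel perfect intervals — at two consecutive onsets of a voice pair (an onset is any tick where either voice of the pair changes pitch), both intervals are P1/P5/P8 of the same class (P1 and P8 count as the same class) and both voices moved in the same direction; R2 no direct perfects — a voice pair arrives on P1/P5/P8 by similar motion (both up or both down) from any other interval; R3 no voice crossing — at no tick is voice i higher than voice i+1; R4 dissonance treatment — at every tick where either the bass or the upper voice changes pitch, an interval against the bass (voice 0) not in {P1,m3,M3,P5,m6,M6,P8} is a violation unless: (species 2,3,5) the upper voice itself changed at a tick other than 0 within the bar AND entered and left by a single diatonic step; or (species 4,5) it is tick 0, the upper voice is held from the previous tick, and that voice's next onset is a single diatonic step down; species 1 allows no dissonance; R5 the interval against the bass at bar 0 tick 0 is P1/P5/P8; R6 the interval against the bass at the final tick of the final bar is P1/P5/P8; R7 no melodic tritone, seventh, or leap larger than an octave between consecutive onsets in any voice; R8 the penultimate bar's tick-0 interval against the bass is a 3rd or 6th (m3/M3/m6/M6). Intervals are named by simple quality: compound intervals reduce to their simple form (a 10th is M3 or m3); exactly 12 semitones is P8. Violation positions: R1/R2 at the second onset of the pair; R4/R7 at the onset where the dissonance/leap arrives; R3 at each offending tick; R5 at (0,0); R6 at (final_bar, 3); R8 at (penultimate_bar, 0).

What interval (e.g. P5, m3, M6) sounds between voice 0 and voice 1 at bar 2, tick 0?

voice 0=D3 voice 1=B3 -> M6

M6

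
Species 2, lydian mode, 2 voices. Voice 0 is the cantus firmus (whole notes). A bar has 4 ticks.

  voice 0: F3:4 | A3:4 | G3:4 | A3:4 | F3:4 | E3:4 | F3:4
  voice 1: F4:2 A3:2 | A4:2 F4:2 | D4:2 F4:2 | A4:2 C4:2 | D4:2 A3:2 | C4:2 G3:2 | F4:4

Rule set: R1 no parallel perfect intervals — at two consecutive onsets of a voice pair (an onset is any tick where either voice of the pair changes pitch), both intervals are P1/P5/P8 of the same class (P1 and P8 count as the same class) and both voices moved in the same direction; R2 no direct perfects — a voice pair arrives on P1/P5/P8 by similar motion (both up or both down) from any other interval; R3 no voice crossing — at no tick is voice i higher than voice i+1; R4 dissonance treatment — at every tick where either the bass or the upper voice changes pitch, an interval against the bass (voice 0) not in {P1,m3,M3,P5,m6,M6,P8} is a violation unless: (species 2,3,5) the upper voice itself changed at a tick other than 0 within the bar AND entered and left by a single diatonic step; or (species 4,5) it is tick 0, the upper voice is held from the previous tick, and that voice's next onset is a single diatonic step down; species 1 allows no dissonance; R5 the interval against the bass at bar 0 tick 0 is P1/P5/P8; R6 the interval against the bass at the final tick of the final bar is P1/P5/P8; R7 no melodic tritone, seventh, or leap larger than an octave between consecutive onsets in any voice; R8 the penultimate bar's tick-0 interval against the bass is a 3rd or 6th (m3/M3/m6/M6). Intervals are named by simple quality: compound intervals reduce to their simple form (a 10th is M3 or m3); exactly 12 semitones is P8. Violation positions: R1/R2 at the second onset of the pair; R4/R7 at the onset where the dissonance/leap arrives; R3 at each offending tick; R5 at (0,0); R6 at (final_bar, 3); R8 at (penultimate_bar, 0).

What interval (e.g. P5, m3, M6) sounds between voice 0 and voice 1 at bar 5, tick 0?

m6

voice 0=E3 voice 1=C4 -> m6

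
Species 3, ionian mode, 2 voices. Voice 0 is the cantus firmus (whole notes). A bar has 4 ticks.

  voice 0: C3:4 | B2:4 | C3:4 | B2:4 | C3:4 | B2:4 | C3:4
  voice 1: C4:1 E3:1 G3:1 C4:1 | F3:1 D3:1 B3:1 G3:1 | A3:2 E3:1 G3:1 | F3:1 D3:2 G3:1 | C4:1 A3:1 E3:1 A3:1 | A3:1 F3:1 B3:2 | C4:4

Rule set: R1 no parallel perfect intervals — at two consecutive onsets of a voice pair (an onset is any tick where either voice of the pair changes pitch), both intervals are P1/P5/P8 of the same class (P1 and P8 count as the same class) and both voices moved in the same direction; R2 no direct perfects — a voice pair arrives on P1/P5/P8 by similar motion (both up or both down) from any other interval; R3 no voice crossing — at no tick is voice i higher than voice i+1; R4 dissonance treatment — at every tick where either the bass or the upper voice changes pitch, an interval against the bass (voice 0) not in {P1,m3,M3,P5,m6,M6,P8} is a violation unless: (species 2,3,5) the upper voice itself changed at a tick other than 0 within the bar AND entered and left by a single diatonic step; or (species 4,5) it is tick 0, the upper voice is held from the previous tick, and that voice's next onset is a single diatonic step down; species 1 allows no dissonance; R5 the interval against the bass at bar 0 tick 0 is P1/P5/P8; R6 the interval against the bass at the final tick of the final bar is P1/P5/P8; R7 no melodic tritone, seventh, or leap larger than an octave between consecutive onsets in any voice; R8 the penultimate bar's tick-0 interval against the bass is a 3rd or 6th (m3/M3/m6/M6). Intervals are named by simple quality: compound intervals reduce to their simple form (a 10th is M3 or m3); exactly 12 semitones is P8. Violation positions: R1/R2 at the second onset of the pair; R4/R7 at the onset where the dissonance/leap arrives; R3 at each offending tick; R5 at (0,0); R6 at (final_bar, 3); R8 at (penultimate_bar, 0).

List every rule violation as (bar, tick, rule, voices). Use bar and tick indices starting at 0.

bar 0: v0=C3 v1=C4 downbeat P8
bar 1: v0=B2 v1=F3 downbeat TT
bar 2: v0=C3 v1=A3 downbeat M6
bar 3: v0=B2 v1=F3 downbeat TT
bar 4: v0=C3 v1=C4 downbeat P8
bar 5: v0=B2 v1=A3 downbeat m7
bar 6: v0=C3 v1=C4 downbeat P8
  -> R4 @ bar 1 tick 0 v(0, 1): B2/F3 TT untreated
  -> R4 @ bar 3 tick 0 v(0, 1): B2/F3 TT untreated
  -> R2 @ bar 4 tick 0 v(0, 1): B2/G3 m6 -> C3/C4 P8 similar
  -> R4 @ bar 5 tick 0 v(0, 1): B2/A3 m7 untreated
  -> R8 @ bar 5 tick 0 v(0, 1): penult m7 not 3rd/6th
  -> R4 @ bar 5 tick 1 v(0, 1): B2/F3 TT untreated
  -> R7 @ bar 5 tick 2 v(1,): F3->B3 leap 6st
  -> R1 @ bar 6 tick 0 v(0, 1): B2/B3 P8 -> C3/C4 P8 similar

(1, 0, R4, (0, 1))
(3, 0, R4, (0, 1))
(4, 0, R2, (0, 1))
(5, 0, R4, (0, 1))
(5, 0, R8, (0, 1))
(5, 1, R4, (0, 1))
(5, 2, R7, (1,))
(6, 0, R1, (0, 1))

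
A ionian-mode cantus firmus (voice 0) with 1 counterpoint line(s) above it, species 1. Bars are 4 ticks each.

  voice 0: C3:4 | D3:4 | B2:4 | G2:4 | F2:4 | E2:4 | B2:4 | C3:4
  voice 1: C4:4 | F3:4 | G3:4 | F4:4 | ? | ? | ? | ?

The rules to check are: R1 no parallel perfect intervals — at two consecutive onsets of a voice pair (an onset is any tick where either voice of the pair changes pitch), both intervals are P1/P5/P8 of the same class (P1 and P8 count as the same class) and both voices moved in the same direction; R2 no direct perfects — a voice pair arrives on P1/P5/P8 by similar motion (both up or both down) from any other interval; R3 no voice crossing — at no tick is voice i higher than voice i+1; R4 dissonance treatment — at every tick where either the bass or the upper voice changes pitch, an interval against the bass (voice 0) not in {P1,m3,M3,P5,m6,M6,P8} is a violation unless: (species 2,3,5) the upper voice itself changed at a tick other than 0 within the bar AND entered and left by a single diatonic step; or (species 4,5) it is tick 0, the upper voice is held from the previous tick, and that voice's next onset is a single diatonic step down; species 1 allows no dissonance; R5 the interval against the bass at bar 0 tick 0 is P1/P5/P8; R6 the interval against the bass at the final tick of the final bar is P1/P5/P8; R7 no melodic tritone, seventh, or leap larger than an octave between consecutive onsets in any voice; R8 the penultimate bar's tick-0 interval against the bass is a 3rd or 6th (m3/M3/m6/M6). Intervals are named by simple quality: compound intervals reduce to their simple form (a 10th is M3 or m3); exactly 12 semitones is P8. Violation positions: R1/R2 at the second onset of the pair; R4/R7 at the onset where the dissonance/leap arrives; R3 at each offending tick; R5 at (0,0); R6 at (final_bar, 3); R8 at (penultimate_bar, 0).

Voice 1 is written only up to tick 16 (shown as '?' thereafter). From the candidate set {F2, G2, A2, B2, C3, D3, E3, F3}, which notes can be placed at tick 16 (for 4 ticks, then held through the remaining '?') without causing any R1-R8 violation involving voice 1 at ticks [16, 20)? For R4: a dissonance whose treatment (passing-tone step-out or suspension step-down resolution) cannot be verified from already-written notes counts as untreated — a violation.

F2: violates R2,R7
G2: violates R4,R7
A2: violates R7
B2: violates R4,R7
C3: violates R2,R7
D3: violates R7
E3: violates R4,R7
F3: violates R2

{}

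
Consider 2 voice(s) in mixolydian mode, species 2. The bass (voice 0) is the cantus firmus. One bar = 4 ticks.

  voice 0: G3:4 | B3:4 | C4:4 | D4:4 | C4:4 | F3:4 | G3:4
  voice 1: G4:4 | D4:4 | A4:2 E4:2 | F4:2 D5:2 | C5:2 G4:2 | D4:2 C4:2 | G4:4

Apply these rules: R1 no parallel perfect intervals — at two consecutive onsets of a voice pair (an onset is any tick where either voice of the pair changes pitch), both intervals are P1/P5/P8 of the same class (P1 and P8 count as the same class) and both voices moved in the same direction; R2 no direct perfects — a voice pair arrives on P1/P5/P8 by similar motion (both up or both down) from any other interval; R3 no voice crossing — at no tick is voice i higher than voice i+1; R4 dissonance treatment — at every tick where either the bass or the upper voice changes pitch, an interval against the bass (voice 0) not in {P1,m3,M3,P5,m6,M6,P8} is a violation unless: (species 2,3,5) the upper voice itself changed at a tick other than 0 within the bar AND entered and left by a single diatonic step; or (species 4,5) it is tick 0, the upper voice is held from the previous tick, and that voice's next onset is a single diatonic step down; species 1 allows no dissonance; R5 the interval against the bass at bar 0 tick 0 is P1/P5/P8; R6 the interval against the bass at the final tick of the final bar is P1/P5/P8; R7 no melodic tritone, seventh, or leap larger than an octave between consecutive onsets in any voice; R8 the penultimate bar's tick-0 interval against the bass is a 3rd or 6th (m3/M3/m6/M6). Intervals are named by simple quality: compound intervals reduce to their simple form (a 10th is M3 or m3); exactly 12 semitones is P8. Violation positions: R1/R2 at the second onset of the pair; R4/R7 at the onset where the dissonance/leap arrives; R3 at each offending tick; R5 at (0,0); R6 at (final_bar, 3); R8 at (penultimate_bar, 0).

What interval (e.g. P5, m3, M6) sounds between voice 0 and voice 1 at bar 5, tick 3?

P5

voice 0=F3 voice 1=C4 -> P5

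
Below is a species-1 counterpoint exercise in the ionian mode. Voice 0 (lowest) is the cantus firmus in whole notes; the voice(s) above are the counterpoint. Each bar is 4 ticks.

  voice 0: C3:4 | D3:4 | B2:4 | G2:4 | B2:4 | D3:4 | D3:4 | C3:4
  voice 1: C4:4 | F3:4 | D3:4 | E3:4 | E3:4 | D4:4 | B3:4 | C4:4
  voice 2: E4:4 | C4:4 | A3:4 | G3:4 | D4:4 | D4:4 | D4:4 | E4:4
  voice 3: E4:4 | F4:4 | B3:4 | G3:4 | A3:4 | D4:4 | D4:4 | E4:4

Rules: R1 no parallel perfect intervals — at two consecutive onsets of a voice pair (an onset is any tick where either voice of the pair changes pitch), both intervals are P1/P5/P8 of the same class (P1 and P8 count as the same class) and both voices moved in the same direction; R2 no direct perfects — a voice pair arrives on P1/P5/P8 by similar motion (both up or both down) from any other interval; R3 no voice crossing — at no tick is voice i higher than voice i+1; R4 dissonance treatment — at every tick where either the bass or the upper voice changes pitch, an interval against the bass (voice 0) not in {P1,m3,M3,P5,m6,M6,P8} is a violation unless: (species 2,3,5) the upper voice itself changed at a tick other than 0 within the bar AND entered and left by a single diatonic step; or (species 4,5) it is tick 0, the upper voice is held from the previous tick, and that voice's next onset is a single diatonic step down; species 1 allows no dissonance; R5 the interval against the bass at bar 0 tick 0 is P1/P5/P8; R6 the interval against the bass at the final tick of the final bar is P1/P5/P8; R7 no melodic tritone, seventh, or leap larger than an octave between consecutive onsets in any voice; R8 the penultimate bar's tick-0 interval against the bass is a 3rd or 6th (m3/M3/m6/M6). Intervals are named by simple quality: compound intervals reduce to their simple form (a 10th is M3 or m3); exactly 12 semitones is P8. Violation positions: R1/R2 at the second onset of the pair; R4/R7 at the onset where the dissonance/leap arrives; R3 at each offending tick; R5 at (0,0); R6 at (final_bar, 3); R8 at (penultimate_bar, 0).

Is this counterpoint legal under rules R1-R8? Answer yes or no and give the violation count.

bar 0: v0=C3 v1=C4 v2=E4 v3=E4 (M3)
bar 1: v0=D3 v1=F3 v2=C4 v3=F4 (m3)
bar 2: v0=B2 v1=D3 v2=A3 v3=B3 (P8)
bar 3: v0=G2 v1=E3 v2=G3 v3=G3 (P8)
bar 4: v0=B2 v1=E3 v2=D4 v3=A3 (m7)
bar 5: v0=D3 v1=D4 v2=D4 v3=D4 (P8)
bar 6: v0=D3 v1=B3 v2=D4 v3=D4 (P8)
bar 7: v0=C3 v1=C4 v2=E4 v3=E4 (M3)
  R5 @ bar0.0: opens on M3
  R5 @ bar0.0: opens on M3
  R2 @ bar1.0: C4/E4 M3 -> F3/C4 P5 similar
  R4 @ bar1.0: D3/C4 m7 untreated
  R1 @ bar2.0: F3/C4 P5 -> D3/A3 P5 similar
  R2 @ bar2.0: D3/F4 m3 -> B2/B3 P8 similar
  R4 @ bar2.0: B2/A3 m7 untreated
  R7 @ bar2.0: F4->B3 leap 6st
  R1 @ bar3.0: B2/B3 P8 -> G2/G3 P8 similar
  R2 @ bar3.0: B2/A3 m7 -> G2/G3 P8 similar
  R2 @ bar3.0: A3/B3 M2 -> G3/G3 P1 similar
  R3 @ bar4.0: D4 above A3
  R4 @ bar4.0: B2/E3 P4 untreated
  R4 @ bar4.0: B2/A3 m7 untreated
  R3 @ bar4.1: D4 above A3
  R3 @ bar4.2: D4 above A3
  R3 @ bar4.3: D4 above A3
  R2 @ bar5.0: B2/E3 P4 -> D3/D4 P8 similar
  R2 @ bar5.0: B2/A3 m7 -> D3/D4 P8 similar
  R2 @ bar5.0: E3/A3 P4 -> D4/D4 P1 similar
  R7 @ bar5.0: E3->D4 leap 10st
  R8 @ bar6.0: penult P8 not 3rd/6th
  R8 @ bar6.0: penult P8 not 3rd/6th
  R1 @ bar7.0: D4/D4 P1 -> E4/E4 P1 similar
  R6 @ bar7.3: closes on M3
  R6 @ bar7.3: closes on M3

No (26 violations)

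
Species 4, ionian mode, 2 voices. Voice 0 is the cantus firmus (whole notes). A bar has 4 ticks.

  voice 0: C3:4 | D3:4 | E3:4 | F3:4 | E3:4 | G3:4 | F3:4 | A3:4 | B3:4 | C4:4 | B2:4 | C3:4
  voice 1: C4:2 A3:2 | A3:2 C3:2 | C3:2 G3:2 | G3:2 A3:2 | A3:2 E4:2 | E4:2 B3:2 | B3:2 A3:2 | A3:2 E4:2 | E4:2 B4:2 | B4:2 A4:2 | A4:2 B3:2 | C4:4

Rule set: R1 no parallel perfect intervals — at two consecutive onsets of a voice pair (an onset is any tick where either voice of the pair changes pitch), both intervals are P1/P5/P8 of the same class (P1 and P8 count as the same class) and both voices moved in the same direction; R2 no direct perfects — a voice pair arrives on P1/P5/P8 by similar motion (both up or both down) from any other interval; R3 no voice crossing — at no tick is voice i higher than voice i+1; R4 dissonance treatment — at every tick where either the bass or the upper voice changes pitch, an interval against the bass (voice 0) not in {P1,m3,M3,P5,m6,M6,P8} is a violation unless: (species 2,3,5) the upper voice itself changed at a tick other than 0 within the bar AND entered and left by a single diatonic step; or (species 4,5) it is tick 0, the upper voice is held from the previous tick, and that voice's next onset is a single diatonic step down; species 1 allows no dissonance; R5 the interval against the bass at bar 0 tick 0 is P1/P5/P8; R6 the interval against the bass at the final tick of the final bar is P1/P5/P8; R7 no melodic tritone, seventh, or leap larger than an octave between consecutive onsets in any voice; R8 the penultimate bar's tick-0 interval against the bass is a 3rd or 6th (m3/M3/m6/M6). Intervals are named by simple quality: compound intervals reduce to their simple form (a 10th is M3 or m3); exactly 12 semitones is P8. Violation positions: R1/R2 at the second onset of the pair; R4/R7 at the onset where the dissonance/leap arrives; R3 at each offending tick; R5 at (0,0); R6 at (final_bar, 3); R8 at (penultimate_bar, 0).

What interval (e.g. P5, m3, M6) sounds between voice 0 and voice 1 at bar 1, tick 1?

voice 0=D3 voice 1=A3 -> P5

P5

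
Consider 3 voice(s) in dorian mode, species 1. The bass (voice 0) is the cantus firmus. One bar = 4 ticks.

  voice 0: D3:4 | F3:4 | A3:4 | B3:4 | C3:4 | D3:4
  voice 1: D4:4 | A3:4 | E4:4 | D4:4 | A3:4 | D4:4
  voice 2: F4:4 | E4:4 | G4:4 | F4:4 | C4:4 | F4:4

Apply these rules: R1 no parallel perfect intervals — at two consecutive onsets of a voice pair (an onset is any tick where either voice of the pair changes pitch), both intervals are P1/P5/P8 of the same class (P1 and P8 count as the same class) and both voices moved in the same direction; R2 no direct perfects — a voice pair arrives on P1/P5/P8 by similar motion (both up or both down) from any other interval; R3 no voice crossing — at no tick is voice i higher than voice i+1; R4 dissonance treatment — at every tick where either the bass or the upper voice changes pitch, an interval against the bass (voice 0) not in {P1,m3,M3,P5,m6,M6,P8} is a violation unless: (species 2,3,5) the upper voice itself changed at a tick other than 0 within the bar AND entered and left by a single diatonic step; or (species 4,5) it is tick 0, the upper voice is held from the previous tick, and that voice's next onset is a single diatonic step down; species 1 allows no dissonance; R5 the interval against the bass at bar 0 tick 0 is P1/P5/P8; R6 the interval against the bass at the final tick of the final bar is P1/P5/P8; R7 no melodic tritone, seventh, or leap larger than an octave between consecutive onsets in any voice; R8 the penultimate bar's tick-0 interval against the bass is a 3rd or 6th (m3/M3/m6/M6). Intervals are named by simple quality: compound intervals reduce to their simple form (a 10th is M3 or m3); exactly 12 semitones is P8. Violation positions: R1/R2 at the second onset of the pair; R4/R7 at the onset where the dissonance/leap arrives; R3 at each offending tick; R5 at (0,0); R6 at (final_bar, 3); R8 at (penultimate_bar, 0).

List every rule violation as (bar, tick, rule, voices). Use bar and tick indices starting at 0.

(0, 0, R5, (0, 2))
(1, 0, R2, (1, 2))
(1, 0, R4, (0, 2))
(2, 0, R2, (0, 1))
(2, 0, R4, (0, 2))
(3, 0, R4, (0, 2))
(4, 0, R2, (0, 2))
(4, 0, R7, (0,))
(4, 0, R8, (0, 2))
(5, 0, R2, (0, 1))
(5, 3, R6, (0, 2))

bar 0: v0=D3 v1=D4 v2=F4 downbeat m3
bar 1: v0=F3 v1=A3 v2=E4 downbeat M7
bar 2: v0=A3 v1=E4 v2=G4 downbeat m7
bar 3: v0=B3 v1=D4 v2=F4 downbeat TT
bar 4: v0=C3 v1=A3 v2=C4 downbeat P8
bar 5: v0=D3 v1=D4 v2=F4 downbeat m3
  -> R5 @ bar 0 tick 0 v(0, 2): opens on m3
  -> R2 @ bar 1 tick 0 v(1, 2): D4/F4 m3 -> A3/E4 P5 similar
  -> R4 @ bar 1 tick 0 v(0, 2): F3/E4 M7 untreated
  -> R2 @ bar 2 tick 0 v(0, 1): F3/A3 M3 -> A3/E4 P5 similar
  -> R4 @ bar 2 tick 0 v(0, 2): A3/G4 m7 untreated
  -> R4 @ bar 3 tick 0 v(0, 2): B3/F4 TT untreated
  -> R2 @ bar 4 tick 0 v(0, 2): B3/F4 TT -> C3/C4 P8 similar
  -> R7 @ bar 4 tick 0 v(0,): B3->C3 leap 11st
  -> R8 @ bar 4 tick 0 v(0, 2): penult P8 not 3rd/6th
  -> R2 @ bar 5 tick 0 v(0, 1): C3/A3 M6 -> D3/D4 P8 similar
  -> R6 @ bar 5 tick 3 v(0, 2): closes on m3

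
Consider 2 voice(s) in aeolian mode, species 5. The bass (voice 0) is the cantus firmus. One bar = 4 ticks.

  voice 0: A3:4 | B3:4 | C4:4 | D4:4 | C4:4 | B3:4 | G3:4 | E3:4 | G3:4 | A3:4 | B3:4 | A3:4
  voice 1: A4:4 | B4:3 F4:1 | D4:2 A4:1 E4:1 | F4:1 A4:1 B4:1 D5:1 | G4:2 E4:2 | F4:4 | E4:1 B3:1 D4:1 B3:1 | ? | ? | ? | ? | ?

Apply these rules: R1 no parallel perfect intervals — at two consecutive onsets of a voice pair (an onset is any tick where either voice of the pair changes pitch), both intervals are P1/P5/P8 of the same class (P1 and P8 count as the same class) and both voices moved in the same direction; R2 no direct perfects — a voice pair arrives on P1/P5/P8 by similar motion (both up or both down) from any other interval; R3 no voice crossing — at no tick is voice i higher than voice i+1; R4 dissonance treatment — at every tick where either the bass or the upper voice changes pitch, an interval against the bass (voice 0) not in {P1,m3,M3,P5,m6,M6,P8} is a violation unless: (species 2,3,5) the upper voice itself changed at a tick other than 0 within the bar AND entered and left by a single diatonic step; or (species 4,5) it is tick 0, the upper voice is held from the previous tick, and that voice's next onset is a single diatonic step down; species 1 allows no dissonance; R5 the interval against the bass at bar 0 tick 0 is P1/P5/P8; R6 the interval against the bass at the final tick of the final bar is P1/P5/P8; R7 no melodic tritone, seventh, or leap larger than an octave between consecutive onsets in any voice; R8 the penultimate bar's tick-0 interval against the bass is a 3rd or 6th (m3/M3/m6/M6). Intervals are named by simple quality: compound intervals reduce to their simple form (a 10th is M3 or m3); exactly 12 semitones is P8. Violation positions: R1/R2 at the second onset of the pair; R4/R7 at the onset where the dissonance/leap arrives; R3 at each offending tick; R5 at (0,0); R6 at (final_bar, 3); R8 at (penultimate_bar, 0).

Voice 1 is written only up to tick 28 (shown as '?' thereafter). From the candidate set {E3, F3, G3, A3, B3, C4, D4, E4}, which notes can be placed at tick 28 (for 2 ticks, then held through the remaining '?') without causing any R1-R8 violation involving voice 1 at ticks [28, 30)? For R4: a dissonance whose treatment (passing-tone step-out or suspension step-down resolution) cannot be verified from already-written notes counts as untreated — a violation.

{B3, C4, E4, G3}

E3: violates R2
F3: violates R4,R7
G3: legal
A3: violates R4
B3: legal
C4: legal
D4: violates R4
E4: legal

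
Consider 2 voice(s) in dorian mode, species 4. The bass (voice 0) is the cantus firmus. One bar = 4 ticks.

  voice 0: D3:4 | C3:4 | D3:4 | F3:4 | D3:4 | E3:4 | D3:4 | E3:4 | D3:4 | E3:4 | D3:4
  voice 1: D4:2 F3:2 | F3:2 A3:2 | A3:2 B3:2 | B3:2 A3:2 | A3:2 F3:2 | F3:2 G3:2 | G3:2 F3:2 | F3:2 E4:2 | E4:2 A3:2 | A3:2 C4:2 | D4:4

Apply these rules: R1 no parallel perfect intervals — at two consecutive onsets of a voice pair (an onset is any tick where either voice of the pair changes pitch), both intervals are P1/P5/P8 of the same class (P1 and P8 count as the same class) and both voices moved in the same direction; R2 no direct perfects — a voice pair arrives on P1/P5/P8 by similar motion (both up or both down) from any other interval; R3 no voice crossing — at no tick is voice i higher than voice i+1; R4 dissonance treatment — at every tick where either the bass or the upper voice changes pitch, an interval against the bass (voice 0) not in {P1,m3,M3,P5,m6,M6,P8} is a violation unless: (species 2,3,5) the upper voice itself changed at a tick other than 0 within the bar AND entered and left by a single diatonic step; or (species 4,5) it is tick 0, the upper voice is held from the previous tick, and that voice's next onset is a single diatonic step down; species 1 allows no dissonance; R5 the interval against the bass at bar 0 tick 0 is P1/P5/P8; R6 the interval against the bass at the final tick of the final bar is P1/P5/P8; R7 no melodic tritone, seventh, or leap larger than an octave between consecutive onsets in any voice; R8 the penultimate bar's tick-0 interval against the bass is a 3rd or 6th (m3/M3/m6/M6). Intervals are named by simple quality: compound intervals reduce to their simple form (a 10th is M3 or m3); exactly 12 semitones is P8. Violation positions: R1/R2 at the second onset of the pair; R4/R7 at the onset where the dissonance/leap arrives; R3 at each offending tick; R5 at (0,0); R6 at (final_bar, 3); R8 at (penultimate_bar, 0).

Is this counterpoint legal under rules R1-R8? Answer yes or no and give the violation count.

No (7 violations)

bar 0: v0=D3 v1=D4 (P8)
bar 1: v0=C3 v1=F3 (P4)
bar 2: v0=D3 v1=A3 (P5)
bar 3: v0=F3 v1=B3 (TT)
bar 4: v0=D3 v1=A3 (P5)
bar 5: v0=E3 v1=F3 (m2)
bar 6: v0=D3 v1=G3 (P4)
bar 7: v0=E3 v1=F3 (m2)
bar 8: v0=D3 v1=E4 (M2)
bar 9: v0=E3 v1=A3 (P4)
bar 10: v0=D3 v1=D4 (P8)
  R4 @ bar1.0: C3/F3 P4 untreated
  R4 @ bar5.0: E3/F3 m2 untreated
  R4 @ bar7.0: E3/F3 m2 untreated
  R7 @ bar7.2: F3->E4 leap 11st
  R4 @ bar8.0: D3/E4 M2 untreated
  R4 @ bar9.0: E3/A3 P4 untreated
  R8 @ bar9.0: penult P4 not 3rd/6th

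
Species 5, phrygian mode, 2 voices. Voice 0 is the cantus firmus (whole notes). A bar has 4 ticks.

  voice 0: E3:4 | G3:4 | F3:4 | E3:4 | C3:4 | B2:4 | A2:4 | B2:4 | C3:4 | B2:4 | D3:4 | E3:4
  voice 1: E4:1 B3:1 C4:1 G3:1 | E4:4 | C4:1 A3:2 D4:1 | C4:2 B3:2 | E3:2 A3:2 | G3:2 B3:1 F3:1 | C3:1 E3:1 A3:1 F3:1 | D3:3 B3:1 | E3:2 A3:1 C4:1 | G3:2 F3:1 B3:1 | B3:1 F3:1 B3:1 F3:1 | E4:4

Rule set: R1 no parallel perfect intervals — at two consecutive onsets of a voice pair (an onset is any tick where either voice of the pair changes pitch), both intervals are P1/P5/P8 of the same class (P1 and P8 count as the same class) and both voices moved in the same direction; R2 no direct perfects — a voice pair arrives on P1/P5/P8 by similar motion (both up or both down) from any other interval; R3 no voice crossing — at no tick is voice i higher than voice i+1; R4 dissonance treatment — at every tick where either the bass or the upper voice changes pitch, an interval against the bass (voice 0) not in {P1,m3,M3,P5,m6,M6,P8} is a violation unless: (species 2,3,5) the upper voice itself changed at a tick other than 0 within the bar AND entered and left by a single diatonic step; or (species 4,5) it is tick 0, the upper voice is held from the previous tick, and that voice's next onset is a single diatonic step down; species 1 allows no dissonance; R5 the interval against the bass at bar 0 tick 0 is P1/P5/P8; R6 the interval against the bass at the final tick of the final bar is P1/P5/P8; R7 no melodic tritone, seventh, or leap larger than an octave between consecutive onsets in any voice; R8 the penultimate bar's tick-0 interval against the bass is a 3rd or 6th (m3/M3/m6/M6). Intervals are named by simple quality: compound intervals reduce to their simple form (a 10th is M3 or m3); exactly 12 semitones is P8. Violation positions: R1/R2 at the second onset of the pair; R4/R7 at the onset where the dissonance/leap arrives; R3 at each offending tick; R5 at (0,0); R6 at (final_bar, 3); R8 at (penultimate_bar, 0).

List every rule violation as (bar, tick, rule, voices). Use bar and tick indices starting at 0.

(2, 0, R2, (0, 1))
(5, 3, R4, (0, 1))
(5, 3, R7, (1,))
(9, 2, R4, (0, 1))
(9, 3, R7, (1,))
(10, 1, R7, (1,))
(10, 2, R7, (1,))
(10, 3, R7, (1,))
(11, 0, R2, (0, 1))
(11, 0, R7, (1,))

bar 0: v0=E3 v1=E4 downbeat P8
bar 1: v0=G3 v1=E4 downbeat M6
bar 2: v0=F3 v1=C4 downbeat P5
bar 3: v0=E3 v1=C4 downbeat m6
bar 4: v0=C3 v1=E3 downbeat M3
bar 5: v0=B2 v1=G3 downbeat m6
bar 6: v0=A2 v1=C3 downbeat m3
bar 7: v0=B2 v1=D3 downbeat m3
bar 8: v0=C3 v1=E3 downbeat M3
bar 9: v0=B2 v1=G3 downbeat m6
bar 10: v0=D3 v1=B3 downbeat M6
bar 11: v0=E3 v1=E4 downbeat P8
  -> R2 @ bar 2 tick 0 v(0, 1): G3/E4 M6 -> F3/C4 P5 similar
  -> R4 @ bar 5 tick 3 v(0, 1): B2/F3 TT untreated
  -> R7 @ bar 5 tick 3 v(1,): B3->F3 leap 6st
  -> R4 @ bar 9 tick 2 v(0, 1): B2/F3 TT untreated
  -> R7 @ bar 9 tick 3 v(1,): F3->B3 leap 6st
  -> R7 @ bar 10 tick 1 v(1,): B3->F3 leap 6st
  -> R7 @ bar 10 tick 2 v(1,): F3->B3 leap 6st
  -> R7 @ bar 10 tick 3 v(1,): B3->F3 leap 6st
  -> R2 @ bar 11 tick 0 v(0, 1): D3/F3 m3 -> E3/E4 P8 similar
  -> R7 @ bar 11 tick 0 v(1,): F3->E4 leap 11st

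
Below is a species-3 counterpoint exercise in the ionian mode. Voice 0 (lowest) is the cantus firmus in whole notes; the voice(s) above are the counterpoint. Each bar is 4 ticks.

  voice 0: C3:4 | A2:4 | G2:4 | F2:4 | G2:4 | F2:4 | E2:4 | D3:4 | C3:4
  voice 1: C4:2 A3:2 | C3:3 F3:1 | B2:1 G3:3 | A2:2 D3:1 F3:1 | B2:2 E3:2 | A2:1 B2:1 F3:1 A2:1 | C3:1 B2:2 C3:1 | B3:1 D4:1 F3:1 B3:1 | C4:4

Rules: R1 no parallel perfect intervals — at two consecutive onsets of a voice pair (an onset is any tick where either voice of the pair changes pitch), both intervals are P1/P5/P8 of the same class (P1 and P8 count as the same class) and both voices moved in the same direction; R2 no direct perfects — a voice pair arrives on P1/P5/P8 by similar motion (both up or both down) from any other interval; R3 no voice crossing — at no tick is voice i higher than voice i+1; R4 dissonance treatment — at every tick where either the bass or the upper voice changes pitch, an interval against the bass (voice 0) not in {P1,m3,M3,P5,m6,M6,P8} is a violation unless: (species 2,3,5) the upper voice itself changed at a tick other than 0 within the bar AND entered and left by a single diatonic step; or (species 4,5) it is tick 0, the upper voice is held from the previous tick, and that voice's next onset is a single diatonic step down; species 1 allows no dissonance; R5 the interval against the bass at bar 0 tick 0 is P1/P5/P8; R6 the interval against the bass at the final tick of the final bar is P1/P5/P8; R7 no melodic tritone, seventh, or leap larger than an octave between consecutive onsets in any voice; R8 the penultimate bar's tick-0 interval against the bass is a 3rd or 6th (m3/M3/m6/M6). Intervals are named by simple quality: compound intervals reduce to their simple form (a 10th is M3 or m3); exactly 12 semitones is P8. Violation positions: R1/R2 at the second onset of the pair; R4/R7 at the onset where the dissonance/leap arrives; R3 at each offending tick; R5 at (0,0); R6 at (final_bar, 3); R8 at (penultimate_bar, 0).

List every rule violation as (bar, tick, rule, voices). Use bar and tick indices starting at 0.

bar 0: v0=C3 v1=C4 downbeat P8
bar 1: v0=A2 v1=C3 downbeat m3
bar 2: v0=G2 v1=B2 downbeat M3
bar 3: v0=F2 v1=A2 downbeat M3
bar 4: v0=G2 v1=B2 downbeat M3
bar 5: v0=F2 v1=A2 downbeat M3
bar 6: v0=E2 v1=C3 downbeat m6
bar 7: v0=D3 v1=B3 downbeat M6
bar 8: v0=C3 v1=C4 downbeat P8
  -> R7 @ bar 2 tick 0 v(1,): F3->B2 leap 6st
  -> R7 @ bar 3 tick 0 v(1,): G3->A2 leap 10st
  -> R7 @ bar 4 tick 0 v(1,): F3->B2 leap 6st
  -> R4 @ bar 5 tick 1 v(0, 1): F2/B2 TT untreated
  -> R7 @ bar 5 tick 2 v(1,): B2->F3 leap 6st
  -> R7 @ bar 7 tick 0 v(0,): E2->D3 leap 10st
  -> R7 @ bar 7 tick 0 v(1,): C3->B3 leap 11st
  -> R7 @ bar 7 tick 3 v(1,): F3->B3 leap 6st

(2, 0, R7, (1,))
(3, 0, R7, (1,))
(4, 0, R7, (1,))
(5, 1, R4, (0, 1))
(5, 2, R7, (1,))
(7, 0, R7, (0,))
(7, 0, R7, (1,))
(7, 3, R7, (1,))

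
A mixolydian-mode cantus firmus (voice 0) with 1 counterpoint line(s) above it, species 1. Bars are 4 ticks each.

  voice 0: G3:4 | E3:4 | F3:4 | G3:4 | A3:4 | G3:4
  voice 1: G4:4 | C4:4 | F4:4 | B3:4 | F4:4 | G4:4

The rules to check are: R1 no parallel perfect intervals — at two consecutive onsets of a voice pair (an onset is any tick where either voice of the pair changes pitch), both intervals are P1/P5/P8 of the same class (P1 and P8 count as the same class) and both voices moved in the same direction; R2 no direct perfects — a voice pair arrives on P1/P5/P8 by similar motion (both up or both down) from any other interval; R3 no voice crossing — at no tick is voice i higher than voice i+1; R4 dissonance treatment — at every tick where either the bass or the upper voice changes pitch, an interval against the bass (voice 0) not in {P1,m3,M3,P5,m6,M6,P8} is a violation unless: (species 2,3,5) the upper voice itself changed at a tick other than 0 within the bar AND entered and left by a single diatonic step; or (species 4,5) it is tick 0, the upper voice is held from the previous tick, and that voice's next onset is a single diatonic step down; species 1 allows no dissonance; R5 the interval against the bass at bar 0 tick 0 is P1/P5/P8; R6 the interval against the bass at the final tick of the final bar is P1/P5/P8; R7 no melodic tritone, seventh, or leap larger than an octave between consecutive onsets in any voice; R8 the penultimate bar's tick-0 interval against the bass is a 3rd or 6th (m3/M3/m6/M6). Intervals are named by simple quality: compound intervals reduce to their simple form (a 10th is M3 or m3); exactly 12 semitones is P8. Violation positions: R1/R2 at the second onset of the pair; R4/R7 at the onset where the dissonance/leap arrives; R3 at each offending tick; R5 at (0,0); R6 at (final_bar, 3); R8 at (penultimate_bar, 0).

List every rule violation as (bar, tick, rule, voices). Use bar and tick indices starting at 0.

bar 0: v0=G3 v1=G4 downbeat P8
bar 1: v0=E3 v1=C4 downbeat m6
bar 2: v0=F3 v1=F4 downbeat P8
bar 3: v0=G3 v1=B3 downbeat M3
bar 4: v0=A3 v1=F4 downbeat m6
bar 5: v0=G3 v1=G4 downbeat P8
  -> R2 @ bar 2 tick 0 v(0, 1): E3/C4 m6 -> F3/F4 P8 similar
  -> R7 @ bar 3 tick 0 v(1,): F4->B3 leap 6st
  -> R7 @ bar 4 tick 0 v(1,): B3->F4 leap 6st

(2, 0, R2, (0, 1))
(3, 0, R7, (1,))
(4, 0, R7, (1,))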